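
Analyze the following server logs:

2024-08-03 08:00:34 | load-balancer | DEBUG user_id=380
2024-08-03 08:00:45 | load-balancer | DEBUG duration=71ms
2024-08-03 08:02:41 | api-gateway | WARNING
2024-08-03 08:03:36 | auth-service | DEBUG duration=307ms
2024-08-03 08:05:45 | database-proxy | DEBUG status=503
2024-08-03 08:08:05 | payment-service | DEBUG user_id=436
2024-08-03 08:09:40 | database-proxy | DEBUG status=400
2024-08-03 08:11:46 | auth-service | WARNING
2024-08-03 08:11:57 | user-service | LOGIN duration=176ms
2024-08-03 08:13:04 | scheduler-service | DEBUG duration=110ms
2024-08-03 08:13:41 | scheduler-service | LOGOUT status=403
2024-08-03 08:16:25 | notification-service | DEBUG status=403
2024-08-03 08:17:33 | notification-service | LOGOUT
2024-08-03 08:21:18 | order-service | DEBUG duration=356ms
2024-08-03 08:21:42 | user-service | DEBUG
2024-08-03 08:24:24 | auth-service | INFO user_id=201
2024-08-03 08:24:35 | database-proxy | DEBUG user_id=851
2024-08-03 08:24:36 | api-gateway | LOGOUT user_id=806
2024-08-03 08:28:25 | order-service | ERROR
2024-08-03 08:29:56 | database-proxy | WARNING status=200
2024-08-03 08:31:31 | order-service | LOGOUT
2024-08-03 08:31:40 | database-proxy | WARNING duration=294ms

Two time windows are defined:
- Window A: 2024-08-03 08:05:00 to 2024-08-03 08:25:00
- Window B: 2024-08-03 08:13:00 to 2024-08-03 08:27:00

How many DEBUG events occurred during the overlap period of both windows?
5

To find overlap events:

1. Window A: 2024-08-03 08:05:00 to 2024-08-03 08:25:00
2. Window B: 2024-08-03 08:13:00 to 2024-08-03 08:27:00
3. Overlap period: 2024-08-03 08:13:00 to 2024-08-03 08:25:00
4. Count DEBUG events in overlap: 5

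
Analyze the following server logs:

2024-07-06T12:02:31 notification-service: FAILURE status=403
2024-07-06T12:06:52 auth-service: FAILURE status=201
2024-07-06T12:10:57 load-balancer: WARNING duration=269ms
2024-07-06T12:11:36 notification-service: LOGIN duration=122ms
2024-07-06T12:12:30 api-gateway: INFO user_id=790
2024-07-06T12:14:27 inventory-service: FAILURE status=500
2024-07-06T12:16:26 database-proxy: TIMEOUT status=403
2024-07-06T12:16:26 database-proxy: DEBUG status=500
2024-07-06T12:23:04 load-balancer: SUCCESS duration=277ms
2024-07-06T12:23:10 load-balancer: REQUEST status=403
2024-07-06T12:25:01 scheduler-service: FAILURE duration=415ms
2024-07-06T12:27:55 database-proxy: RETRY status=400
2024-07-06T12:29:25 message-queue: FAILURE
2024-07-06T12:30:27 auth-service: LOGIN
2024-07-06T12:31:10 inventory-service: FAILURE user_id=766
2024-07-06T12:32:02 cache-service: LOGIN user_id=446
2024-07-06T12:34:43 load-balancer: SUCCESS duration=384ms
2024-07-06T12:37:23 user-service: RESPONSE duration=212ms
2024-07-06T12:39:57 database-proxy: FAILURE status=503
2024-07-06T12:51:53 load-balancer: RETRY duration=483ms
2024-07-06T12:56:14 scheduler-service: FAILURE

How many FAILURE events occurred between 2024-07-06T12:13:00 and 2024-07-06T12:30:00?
3

To count events in the time window:

1. Window boundaries: 2024-07-06T12:13:00 to 2024-07-06T12:30:00
2. Filter for FAILURE events within this window
3. Count matching events: 3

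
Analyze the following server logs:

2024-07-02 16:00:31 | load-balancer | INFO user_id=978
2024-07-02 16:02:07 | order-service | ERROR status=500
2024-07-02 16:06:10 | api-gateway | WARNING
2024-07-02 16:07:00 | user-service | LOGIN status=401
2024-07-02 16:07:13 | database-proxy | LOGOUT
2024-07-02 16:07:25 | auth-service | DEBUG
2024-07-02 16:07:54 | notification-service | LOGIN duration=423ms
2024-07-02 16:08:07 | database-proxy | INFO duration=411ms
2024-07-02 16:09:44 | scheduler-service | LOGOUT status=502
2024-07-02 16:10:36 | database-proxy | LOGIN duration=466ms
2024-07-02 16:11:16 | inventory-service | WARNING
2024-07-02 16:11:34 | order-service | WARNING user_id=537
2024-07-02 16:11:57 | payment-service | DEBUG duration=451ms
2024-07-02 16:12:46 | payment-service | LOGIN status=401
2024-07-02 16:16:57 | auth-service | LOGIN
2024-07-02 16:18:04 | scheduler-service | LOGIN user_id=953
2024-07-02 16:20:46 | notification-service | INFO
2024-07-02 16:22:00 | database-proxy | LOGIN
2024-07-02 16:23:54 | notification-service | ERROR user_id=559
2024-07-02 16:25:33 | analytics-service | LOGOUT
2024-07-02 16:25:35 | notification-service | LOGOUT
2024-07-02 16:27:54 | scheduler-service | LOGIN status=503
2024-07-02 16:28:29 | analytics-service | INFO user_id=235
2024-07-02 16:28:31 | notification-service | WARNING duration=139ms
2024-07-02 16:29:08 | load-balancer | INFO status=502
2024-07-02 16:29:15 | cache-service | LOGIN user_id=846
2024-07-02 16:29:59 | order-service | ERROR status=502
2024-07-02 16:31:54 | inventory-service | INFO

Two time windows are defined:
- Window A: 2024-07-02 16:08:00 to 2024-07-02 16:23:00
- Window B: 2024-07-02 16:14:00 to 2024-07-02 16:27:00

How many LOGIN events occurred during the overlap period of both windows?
3

To find overlap events:

1. Window A: 2024-07-02 16:08:00 to 2024-07-02 16:23:00
2. Window B: 2024-07-02 16:14:00 to 2024-07-02 16:27:00
3. Overlap period: 2024-07-02 16:14:00 to 2024-07-02 16:23:00
4. Count LOGIN events in overlap: 3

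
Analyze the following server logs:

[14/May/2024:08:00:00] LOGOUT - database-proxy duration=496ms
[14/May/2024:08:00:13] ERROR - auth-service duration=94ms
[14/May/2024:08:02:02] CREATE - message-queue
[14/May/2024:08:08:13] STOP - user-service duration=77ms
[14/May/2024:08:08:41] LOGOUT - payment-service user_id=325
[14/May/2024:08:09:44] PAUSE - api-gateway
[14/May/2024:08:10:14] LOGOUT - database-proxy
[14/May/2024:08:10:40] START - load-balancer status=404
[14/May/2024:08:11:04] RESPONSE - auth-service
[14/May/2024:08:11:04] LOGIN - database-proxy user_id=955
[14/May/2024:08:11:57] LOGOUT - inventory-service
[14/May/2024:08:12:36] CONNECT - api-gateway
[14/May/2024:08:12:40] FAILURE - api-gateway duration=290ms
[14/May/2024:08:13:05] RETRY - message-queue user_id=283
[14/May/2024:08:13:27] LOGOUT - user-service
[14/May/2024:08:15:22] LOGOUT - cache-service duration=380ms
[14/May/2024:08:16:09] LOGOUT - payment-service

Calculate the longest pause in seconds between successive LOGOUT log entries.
521

To find the longest gap:

1. Extract all LOGOUT events in chronological order
2. Calculate time differences between consecutive events
3. Find the maximum difference
4. Longest gap: 521 seconds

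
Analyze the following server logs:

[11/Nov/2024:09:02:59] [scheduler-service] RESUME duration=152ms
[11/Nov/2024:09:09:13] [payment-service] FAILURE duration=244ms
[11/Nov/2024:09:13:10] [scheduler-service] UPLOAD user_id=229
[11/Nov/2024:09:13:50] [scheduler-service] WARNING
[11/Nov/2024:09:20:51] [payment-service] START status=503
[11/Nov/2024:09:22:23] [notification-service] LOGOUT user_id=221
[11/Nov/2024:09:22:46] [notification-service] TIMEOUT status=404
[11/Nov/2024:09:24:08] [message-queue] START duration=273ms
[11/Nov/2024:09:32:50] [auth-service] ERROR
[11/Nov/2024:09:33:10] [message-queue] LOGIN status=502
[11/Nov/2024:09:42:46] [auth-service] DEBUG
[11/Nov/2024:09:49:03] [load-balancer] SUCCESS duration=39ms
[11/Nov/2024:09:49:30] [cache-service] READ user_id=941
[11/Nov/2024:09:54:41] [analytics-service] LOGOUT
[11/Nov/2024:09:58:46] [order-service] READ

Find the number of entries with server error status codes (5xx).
2

To find matching entries:

1. Pattern to match: server error status codes (5xx)
2. Scan each log entry for the pattern
3. Count matches: 2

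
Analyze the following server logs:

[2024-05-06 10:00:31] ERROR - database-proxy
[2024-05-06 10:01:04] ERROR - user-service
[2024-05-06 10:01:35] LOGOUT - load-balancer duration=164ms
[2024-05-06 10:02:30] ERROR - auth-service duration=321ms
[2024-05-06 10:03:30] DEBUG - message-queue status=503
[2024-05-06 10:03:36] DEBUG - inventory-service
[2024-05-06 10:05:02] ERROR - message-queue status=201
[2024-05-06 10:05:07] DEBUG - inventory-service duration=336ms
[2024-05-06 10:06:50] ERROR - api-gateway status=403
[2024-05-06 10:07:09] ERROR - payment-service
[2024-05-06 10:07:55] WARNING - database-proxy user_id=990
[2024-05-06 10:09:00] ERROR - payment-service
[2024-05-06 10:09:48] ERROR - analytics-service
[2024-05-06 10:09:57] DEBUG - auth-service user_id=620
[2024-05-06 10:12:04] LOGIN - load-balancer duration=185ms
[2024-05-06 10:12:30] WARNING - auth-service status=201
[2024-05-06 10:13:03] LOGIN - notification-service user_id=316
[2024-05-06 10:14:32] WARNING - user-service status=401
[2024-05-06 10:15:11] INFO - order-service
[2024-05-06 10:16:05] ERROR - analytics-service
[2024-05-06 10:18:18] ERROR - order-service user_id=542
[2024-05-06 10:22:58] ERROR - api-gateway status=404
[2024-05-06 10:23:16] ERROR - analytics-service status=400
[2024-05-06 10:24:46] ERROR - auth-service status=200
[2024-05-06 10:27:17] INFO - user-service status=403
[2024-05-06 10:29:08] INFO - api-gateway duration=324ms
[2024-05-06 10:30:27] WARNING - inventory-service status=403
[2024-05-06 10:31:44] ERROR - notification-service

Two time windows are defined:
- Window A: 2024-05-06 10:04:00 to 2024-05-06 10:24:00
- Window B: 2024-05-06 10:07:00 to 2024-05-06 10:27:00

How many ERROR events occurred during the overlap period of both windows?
7

To find overlap events:

1. Window A: 2024-05-06 10:04:00 to 2024-05-06 10:24:00
2. Window B: 2024-05-06 10:07:00 to 2024-05-06 10:27:00
3. Overlap period: 2024-05-06 10:07:00 to 2024-05-06 10:24:00
4. Count ERROR events in overlap: 7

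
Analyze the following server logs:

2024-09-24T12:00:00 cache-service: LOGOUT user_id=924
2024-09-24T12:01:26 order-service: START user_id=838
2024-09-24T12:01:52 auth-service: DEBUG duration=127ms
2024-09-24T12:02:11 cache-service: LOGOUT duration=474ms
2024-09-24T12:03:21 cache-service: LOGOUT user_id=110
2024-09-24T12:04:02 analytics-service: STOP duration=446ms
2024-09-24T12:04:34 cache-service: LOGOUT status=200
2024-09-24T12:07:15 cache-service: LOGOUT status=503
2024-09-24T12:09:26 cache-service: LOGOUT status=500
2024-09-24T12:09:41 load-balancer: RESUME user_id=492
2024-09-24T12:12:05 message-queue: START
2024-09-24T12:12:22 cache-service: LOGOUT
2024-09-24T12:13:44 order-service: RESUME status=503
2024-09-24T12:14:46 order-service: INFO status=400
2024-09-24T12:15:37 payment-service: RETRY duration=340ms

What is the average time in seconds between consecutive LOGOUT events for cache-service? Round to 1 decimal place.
123.7

To calculate average interval:

1. Find all LOGOUT events for cache-service in order
2. Calculate time gaps between consecutive events
3. Compute mean of gaps: 742 / 6 = 123.7 seconds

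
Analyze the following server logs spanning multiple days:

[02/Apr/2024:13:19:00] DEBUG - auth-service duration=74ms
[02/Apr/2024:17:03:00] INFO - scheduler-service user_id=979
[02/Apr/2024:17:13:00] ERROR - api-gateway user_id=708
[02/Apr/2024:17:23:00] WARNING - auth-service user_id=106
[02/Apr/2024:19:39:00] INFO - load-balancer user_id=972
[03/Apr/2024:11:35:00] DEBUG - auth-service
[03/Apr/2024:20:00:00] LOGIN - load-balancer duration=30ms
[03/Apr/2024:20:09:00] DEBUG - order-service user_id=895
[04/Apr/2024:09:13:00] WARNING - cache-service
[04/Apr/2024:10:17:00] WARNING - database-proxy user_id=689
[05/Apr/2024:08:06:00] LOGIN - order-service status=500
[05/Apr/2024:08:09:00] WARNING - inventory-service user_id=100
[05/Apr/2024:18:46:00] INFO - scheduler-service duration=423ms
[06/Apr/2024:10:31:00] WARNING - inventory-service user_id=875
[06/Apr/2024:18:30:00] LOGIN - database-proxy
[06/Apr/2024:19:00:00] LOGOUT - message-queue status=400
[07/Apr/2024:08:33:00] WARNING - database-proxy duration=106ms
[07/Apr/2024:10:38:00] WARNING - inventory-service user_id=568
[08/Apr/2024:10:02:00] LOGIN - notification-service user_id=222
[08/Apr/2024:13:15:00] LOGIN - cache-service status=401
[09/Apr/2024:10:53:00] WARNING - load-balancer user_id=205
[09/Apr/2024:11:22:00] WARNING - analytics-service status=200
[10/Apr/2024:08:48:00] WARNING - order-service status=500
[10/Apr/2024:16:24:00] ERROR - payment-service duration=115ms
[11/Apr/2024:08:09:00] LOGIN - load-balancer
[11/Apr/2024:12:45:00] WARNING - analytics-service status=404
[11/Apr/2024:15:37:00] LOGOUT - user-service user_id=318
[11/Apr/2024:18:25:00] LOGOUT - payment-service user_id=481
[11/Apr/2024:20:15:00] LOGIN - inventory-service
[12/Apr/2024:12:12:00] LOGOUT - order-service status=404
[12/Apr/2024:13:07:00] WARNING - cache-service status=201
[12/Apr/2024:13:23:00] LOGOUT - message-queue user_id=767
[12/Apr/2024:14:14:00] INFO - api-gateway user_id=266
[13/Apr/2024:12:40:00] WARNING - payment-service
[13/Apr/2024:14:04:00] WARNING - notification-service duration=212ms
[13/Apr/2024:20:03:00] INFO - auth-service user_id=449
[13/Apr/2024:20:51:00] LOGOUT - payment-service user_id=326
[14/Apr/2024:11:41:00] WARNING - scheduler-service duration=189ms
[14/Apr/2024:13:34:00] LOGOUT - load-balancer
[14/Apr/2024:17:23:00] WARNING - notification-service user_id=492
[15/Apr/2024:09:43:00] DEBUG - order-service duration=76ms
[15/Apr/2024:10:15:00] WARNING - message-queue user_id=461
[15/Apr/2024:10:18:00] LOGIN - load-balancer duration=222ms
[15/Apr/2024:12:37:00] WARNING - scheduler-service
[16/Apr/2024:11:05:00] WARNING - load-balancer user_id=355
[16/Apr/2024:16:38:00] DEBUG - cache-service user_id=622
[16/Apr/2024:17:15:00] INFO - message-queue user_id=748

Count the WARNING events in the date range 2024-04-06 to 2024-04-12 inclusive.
8

To filter by date range:

1. Date range: 2024-04-06 through 2024-04-12, both dates inclusive
2. Filter for WARNING events whose date falls in this range
3. Count matching events: 8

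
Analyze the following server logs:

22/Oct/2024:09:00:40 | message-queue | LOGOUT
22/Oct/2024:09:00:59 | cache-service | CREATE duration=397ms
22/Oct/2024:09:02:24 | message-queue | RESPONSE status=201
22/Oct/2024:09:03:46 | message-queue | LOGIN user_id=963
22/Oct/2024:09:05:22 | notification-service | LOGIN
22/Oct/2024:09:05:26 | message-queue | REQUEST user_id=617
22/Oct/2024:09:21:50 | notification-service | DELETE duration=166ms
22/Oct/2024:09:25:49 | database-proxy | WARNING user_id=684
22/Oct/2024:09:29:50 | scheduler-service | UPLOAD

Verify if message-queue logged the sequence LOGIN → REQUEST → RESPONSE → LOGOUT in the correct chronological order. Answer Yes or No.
No

To verify sequence order:

1. Find all events in sequence LOGIN → REQUEST → RESPONSE → LOGOUT for message-queue
2. Extract their timestamps
3. Check if timestamps are in ascending order
4. Result: No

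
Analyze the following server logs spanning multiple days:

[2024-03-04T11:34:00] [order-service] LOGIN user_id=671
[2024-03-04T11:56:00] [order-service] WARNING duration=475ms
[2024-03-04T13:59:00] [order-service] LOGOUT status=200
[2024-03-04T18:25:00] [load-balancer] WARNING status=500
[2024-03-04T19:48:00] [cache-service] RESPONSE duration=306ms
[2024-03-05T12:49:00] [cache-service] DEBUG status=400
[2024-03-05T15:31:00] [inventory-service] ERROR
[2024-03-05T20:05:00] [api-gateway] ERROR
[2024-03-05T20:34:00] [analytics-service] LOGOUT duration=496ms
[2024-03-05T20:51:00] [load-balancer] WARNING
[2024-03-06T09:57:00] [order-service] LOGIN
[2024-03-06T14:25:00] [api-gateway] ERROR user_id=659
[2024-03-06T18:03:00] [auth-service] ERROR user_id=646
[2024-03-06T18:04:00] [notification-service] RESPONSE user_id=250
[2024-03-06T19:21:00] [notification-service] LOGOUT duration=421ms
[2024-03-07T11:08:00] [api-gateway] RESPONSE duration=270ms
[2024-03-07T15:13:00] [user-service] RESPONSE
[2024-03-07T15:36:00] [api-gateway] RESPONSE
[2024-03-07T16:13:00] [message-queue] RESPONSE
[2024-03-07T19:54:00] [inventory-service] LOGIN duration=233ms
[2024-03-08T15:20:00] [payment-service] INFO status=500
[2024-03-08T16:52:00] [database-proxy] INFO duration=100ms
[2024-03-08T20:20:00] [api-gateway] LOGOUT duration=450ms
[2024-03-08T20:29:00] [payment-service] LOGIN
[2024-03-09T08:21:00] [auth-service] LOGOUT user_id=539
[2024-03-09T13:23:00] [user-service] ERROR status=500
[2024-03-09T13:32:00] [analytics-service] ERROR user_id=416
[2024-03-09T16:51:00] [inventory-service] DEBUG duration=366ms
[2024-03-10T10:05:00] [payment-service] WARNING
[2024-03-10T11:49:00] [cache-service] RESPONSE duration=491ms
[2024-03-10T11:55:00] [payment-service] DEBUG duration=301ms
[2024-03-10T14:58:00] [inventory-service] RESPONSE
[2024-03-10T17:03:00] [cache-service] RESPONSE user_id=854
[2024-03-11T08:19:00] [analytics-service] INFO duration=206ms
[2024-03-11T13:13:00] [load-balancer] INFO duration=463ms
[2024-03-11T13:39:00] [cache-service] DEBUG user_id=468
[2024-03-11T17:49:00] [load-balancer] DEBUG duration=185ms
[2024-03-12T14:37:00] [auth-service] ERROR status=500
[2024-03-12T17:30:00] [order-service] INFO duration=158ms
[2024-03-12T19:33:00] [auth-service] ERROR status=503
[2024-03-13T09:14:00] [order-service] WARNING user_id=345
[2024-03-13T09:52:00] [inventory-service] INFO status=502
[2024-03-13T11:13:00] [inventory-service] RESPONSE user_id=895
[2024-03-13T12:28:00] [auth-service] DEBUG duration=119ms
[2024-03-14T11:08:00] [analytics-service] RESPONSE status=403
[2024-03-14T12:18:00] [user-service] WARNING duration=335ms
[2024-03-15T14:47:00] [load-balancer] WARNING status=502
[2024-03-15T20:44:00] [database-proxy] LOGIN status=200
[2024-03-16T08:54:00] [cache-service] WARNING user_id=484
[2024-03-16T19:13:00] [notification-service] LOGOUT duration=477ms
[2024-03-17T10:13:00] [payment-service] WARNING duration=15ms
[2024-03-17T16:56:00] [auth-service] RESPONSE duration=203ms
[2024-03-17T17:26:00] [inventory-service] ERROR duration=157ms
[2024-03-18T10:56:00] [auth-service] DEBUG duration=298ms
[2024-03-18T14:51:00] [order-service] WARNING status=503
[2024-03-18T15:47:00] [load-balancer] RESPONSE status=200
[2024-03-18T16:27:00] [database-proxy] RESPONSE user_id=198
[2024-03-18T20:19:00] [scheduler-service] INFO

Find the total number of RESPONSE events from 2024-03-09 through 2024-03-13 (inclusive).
4

To filter by date range:

1. Date range: 2024-03-09 through 2024-03-13, both dates inclusive
2. Filter for RESPONSE events whose date falls in this range
3. Count matching events: 4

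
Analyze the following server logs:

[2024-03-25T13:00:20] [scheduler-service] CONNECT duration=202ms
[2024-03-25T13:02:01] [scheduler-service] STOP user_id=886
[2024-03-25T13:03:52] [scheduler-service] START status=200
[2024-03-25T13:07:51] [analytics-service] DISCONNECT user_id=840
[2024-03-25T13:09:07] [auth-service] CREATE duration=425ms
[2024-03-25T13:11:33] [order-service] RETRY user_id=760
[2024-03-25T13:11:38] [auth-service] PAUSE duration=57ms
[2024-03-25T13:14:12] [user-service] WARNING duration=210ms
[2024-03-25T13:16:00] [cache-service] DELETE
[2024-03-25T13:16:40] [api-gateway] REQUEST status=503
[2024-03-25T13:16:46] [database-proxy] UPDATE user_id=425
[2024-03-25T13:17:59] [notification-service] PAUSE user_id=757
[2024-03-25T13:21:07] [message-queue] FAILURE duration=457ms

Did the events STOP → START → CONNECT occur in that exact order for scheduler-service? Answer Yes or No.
No

To verify sequence order:

1. Find all events in sequence STOP → START → CONNECT for scheduler-service
2. Extract their timestamps
3. Check if timestamps are in ascending order
4. Result: No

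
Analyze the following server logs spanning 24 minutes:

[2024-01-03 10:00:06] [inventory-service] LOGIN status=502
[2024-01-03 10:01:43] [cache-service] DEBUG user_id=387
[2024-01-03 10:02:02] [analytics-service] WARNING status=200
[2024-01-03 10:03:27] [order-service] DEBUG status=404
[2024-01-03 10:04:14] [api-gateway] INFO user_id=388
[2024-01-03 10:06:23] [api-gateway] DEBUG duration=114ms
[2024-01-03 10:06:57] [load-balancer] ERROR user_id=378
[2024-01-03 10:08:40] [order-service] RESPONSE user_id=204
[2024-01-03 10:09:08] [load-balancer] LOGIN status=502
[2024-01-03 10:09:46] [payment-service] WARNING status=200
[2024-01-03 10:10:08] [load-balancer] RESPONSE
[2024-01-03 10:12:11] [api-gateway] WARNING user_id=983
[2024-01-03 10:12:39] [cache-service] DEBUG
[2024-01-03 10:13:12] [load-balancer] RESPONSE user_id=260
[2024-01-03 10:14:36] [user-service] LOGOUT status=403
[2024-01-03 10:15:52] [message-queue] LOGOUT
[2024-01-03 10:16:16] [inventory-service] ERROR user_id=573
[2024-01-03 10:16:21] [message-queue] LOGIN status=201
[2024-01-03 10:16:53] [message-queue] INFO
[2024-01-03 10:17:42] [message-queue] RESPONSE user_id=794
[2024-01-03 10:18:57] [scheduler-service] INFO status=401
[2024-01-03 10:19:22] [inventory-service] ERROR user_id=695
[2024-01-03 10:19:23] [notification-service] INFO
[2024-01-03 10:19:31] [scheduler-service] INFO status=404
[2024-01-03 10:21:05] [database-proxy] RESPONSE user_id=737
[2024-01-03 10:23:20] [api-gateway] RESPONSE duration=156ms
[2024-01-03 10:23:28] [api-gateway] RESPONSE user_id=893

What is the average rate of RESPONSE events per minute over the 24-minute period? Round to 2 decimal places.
0.29

To calculate the rate:

1. Count total RESPONSE events: 7
2. Total time period: 24 minutes
3. Rate = 7 / 24 = 0.29 events per minute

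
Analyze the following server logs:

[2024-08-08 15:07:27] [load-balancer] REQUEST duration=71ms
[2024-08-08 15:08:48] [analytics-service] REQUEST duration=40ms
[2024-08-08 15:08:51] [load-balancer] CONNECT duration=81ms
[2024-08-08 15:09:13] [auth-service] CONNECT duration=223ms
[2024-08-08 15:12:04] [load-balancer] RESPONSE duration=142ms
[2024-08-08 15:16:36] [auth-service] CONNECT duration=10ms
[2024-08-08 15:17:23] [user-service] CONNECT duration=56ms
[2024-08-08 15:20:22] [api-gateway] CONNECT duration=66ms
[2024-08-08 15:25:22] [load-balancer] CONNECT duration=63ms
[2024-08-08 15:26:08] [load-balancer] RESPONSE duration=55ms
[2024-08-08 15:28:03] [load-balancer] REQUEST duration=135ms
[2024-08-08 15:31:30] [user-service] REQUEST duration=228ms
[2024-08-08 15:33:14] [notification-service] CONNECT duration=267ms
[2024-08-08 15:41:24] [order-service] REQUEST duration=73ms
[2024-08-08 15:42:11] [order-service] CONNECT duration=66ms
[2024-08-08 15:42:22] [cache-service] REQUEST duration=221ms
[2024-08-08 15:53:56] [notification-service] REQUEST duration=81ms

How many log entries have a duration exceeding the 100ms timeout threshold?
6

To count timeouts:

1. Threshold: 100ms
2. Extract duration from each log entry
3. Count entries where duration > 100
4. Timeout count: 6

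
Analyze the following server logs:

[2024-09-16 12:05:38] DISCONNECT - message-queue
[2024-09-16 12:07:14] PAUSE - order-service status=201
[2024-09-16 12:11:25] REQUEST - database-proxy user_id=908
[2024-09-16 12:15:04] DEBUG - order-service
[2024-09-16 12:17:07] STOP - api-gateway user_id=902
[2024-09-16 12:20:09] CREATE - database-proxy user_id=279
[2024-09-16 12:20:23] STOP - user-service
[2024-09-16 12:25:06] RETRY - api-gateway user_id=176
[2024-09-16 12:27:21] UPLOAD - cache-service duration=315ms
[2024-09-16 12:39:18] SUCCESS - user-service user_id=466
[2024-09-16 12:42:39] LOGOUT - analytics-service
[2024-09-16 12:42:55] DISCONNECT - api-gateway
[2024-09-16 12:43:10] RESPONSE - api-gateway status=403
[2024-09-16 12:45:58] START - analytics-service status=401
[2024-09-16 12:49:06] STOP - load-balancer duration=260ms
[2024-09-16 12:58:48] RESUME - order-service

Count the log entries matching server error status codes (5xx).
0

To find matching entries:

1. Pattern to match: server error status codes (5xx)
2. Scan each log entry for the pattern
3. Count matches: 0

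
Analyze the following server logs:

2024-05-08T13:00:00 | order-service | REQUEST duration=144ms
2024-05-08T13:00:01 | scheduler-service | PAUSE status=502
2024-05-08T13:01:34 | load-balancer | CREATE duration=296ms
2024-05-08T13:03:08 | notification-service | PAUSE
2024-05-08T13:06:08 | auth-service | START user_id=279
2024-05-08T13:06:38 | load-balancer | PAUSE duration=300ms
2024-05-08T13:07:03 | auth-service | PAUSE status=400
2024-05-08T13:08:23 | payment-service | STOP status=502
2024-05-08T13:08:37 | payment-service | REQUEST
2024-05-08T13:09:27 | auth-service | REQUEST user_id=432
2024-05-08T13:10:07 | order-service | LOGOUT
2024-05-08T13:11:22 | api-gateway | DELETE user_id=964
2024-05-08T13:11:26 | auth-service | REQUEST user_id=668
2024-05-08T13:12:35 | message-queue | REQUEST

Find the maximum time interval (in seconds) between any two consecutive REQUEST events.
517

To find the longest gap:

1. Extract all REQUEST events in chronological order
2. Calculate time differences between consecutive events
3. Find the maximum difference
4. Longest gap: 517 seconds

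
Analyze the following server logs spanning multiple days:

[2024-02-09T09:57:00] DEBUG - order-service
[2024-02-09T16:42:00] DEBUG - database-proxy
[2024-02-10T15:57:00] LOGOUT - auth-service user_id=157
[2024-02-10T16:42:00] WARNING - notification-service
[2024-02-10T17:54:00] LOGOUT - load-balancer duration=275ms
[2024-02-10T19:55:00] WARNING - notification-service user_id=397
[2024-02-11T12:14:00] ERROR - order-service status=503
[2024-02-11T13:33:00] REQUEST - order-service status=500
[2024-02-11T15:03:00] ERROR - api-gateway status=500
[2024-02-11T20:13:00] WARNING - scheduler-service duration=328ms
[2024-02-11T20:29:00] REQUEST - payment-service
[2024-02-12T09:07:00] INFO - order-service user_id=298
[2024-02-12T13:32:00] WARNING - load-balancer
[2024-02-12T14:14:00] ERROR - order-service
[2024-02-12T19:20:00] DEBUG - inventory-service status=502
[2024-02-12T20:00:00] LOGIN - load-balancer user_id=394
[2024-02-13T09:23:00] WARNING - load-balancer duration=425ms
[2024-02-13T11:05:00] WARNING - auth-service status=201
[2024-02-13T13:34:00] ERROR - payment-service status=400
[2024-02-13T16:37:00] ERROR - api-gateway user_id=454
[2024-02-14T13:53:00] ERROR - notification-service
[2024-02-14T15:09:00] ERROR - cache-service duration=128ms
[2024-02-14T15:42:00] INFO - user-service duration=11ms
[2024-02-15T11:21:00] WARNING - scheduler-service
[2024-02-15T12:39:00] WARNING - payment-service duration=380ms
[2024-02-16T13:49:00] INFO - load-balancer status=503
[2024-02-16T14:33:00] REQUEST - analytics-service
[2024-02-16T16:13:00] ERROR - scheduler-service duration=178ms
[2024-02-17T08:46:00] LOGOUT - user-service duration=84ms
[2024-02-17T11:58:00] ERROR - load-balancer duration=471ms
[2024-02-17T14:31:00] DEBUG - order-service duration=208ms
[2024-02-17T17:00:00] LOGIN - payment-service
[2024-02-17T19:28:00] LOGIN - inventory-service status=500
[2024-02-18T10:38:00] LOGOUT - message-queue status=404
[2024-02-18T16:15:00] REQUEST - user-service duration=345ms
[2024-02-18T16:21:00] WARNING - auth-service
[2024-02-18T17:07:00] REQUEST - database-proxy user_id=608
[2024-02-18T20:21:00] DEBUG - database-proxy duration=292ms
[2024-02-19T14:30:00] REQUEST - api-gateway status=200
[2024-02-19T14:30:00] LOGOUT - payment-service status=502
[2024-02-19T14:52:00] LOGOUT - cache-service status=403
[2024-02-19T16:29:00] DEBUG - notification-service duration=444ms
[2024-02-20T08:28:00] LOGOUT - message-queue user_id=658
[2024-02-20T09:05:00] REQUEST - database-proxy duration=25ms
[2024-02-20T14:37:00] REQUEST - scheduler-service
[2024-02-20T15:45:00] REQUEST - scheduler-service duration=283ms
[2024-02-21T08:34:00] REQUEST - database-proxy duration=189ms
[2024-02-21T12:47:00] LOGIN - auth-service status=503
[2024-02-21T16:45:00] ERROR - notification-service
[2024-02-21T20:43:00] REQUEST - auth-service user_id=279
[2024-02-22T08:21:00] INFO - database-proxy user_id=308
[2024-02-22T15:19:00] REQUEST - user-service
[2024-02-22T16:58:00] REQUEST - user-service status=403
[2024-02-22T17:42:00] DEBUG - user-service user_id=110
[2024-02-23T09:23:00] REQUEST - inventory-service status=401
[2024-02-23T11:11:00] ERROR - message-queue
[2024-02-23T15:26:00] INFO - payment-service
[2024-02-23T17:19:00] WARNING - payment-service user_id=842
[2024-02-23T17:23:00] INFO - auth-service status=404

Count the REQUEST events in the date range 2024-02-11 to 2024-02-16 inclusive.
3

To filter by date range:

1. Date range: 2024-02-11 through 2024-02-16, both dates inclusive
2. Filter for REQUEST events whose date falls in this range
3. Count matching events: 3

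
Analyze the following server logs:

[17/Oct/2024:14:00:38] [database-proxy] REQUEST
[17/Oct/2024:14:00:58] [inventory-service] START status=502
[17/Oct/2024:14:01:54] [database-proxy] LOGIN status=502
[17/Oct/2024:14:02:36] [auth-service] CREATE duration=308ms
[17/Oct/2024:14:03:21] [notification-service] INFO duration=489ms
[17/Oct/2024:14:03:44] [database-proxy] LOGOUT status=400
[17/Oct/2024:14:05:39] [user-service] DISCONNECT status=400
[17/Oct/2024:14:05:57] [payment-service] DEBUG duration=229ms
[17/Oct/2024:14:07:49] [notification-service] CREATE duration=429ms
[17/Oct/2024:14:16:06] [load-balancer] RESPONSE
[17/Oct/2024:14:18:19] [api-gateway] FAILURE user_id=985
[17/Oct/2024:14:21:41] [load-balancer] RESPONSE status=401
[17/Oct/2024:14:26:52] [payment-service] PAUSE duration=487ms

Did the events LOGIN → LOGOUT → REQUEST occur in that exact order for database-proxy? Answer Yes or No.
No

To verify sequence order:

1. Find all events in sequence LOGIN → LOGOUT → REQUEST for database-proxy
2. Extract their timestamps
3. Check if timestamps are in ascending order
4. Result: No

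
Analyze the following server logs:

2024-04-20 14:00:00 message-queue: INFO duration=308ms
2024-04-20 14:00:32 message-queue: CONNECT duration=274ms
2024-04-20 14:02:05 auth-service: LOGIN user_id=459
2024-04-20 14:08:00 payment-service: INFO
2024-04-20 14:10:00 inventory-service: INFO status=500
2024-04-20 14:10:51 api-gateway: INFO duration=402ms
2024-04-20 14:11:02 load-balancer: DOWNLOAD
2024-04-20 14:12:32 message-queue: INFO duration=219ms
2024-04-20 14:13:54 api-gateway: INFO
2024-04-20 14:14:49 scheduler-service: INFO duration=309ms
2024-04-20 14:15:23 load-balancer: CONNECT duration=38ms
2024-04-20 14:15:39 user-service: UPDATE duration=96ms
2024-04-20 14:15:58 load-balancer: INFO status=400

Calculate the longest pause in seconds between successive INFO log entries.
480

To find the longest gap:

1. Extract all INFO events in chronological order
2. Calculate time differences between consecutive events
3. Find the maximum difference
4. Longest gap: 480 seconds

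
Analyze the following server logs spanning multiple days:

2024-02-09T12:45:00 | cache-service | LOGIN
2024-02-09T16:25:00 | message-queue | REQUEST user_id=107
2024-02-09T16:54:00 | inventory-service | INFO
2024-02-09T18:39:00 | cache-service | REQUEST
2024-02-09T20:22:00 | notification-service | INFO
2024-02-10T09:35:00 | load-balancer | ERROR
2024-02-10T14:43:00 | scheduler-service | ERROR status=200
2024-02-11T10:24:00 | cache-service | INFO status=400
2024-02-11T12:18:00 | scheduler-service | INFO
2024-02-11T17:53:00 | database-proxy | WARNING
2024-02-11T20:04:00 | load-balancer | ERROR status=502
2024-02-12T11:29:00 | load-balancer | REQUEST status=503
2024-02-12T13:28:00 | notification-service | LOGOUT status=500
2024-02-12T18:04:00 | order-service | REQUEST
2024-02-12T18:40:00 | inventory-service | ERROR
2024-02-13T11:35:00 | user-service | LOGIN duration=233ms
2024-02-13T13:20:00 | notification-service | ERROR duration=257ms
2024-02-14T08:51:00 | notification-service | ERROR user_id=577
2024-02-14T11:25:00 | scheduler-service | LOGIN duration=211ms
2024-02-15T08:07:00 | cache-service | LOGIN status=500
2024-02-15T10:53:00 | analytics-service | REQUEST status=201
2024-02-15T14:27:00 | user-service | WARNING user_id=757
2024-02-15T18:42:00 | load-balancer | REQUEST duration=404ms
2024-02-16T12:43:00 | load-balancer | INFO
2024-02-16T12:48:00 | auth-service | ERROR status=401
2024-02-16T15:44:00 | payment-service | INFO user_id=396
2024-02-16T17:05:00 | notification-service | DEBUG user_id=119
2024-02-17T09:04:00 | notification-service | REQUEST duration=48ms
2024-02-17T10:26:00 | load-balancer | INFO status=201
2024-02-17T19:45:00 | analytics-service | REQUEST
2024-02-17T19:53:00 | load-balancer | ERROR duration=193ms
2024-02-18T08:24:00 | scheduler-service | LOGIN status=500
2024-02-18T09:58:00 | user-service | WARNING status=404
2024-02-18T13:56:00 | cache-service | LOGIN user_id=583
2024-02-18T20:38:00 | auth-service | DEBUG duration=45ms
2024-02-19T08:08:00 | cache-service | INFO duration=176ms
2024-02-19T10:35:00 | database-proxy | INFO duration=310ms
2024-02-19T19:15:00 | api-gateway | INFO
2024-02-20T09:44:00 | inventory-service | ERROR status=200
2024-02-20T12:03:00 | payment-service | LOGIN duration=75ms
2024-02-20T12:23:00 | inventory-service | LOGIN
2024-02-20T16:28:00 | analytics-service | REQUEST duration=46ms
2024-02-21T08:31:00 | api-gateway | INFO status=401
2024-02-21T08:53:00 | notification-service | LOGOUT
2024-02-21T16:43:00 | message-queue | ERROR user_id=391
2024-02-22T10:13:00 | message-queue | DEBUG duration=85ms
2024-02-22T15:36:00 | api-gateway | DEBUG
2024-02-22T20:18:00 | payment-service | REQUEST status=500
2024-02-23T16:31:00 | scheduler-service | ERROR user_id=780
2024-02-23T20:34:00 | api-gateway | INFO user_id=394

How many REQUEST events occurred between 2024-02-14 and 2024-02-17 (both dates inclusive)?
4

To filter by date range:

1. Date range: 2024-02-14 through 2024-02-17, both dates inclusive
2. Filter for REQUEST events whose date falls in this range
3. Count matching events: 4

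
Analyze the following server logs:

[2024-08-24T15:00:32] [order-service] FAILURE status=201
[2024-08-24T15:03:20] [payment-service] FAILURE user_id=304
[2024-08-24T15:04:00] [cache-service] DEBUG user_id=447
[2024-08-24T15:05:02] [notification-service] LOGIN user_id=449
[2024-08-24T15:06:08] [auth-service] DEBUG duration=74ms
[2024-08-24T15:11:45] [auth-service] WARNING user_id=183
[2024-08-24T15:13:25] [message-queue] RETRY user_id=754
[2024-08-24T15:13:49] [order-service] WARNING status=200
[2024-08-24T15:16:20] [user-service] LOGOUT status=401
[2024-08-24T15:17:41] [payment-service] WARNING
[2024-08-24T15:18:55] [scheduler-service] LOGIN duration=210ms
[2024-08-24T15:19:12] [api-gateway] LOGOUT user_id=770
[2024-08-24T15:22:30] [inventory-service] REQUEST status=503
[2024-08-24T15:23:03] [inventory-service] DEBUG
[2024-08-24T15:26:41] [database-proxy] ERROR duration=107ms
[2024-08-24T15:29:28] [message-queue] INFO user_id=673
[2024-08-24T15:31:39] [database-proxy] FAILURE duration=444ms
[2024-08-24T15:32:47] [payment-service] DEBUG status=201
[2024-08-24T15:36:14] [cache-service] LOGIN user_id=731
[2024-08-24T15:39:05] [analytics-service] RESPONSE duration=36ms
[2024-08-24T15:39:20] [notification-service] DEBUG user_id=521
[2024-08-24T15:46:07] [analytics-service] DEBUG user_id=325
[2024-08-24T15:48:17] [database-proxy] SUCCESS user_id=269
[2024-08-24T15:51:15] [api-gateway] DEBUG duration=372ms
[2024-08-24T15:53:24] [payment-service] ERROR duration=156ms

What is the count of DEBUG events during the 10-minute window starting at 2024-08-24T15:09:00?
0

To count events in the time window:

1. Window boundaries: 2024-08-24T15:09:00 to 2024-08-24T15:19:00
2. Filter for DEBUG events within this window
3. Count matching events: 0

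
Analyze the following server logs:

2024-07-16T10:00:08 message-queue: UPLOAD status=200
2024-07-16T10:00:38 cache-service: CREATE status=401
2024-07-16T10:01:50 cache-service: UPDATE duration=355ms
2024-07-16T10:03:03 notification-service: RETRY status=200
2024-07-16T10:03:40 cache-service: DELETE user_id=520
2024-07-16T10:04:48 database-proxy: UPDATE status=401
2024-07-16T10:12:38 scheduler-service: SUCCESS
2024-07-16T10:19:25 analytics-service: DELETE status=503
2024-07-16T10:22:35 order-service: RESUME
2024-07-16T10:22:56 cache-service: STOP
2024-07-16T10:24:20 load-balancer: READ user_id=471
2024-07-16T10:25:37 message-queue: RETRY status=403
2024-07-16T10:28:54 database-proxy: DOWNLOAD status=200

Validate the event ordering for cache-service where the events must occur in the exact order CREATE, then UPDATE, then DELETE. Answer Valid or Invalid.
Valid

To validate ordering:

1. Required order: CREATE → UPDATE → DELETE
2. Rule: the events must occur in the exact order CREATE, then UPDATE, then DELETE
3. Check actual order of events for cache-service
4. Result: Valid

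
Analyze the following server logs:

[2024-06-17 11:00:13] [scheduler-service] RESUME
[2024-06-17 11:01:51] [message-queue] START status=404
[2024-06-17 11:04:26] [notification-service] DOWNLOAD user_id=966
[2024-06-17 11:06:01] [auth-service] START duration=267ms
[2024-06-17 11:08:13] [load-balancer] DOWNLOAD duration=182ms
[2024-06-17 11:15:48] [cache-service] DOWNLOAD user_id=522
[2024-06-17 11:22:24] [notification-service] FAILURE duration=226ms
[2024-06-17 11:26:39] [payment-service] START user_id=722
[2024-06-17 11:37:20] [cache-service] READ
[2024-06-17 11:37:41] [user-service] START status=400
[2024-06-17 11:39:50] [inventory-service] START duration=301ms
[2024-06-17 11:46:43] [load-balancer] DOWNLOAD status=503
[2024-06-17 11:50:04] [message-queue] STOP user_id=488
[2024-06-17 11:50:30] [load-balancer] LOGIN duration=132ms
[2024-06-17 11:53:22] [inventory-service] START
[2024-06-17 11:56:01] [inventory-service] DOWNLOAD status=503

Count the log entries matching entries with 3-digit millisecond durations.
5

To find matching entries:

1. Pattern to match: entries with 3-digit millisecond durations
2. Scan each log entry for the pattern
3. Count matches: 5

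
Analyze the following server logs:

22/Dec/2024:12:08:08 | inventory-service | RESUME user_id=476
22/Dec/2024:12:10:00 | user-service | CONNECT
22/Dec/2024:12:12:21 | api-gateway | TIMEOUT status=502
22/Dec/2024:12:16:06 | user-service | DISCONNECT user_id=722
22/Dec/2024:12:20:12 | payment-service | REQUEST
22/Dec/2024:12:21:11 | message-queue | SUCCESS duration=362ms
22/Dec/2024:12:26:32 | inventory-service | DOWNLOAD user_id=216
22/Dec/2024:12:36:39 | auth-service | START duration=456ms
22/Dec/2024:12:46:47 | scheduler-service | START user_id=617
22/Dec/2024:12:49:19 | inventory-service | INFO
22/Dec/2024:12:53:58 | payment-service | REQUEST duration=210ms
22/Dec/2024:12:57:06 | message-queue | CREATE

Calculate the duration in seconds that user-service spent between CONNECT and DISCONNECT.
366

To calculate state duration:

1. Find CONNECT event for user-service: 22/Dec/2024:12:10:00
2. Find DISCONNECT event for user-service: 22/Dec/2024:12:16:06
3. Calculate duration: 22/Dec/2024:12:16:06 - 22/Dec/2024:12:10:00 = 366 seconds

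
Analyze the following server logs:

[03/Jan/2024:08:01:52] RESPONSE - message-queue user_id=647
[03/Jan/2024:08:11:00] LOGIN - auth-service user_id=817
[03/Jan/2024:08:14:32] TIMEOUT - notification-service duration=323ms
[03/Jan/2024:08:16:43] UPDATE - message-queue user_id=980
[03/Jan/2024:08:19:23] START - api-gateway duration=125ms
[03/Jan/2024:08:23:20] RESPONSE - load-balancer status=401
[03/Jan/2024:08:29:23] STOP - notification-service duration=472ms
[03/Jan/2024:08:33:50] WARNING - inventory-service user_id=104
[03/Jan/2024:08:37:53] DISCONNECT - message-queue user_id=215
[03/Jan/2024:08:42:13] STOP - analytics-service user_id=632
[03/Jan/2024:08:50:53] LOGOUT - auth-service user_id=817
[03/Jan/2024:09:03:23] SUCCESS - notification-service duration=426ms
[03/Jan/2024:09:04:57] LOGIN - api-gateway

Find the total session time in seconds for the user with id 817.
2393

To calculate session duration:

1. Find LOGIN event for user_id=817: 03/Jan/2024:08:11:00
2. Find LOGOUT event for user_id=817: 03/Jan/2024:08:50:53
3. Session duration: 03/Jan/2024:08:50:53 - 03/Jan/2024:08:11:00 = 2393 seconds (39 minutes)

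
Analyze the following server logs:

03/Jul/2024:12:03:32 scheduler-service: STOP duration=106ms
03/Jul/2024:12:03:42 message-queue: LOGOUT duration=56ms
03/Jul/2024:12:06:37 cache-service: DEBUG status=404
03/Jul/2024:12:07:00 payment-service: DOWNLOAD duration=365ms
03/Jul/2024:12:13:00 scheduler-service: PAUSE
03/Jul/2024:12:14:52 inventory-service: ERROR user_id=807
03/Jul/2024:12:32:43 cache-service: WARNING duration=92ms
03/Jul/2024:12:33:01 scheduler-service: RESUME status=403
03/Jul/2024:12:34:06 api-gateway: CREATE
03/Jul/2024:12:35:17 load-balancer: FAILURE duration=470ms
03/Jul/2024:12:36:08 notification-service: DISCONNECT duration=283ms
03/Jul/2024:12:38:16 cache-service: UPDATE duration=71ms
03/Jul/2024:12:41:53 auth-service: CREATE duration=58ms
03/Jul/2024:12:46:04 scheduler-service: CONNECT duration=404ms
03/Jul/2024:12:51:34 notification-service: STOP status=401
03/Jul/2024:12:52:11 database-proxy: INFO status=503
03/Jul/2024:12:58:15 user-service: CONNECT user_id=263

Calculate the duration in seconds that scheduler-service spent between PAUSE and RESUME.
1201

To calculate state duration:

1. Find PAUSE event for scheduler-service: 03/Jul/2024:12:13:00
2. Find RESUME event for scheduler-service: 03/Jul/2024:12:33:01
3. Calculate duration: 03/Jul/2024:12:33:01 - 03/Jul/2024:12:13:00 = 1201 seconds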